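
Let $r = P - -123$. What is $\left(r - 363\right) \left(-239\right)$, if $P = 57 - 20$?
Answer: $48517$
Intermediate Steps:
$P = 37$ ($P = 57 - 20 = 37$)
$r = 160$ ($r = 37 - -123 = 37 + 123 = 160$)
$\left(r - 363\right) \left(-239\right) = \left(160 - 363\right) \left(-239\right) = \left(-203\right) \left(-239\right) = 48517$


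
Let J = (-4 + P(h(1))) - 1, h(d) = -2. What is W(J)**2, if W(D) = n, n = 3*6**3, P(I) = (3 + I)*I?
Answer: 419904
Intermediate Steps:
P(I) = I*(3 + I)
J = -7 (J = (-4 - 2*(3 - 2)) - 1 = (-4 - 2*1) - 1 = (-4 - 2) - 1 = -6 - 1 = -7)
n = 648 (n = 3*216 = 648)
W(D) = 648
W(J)**2 = 648**2 = 419904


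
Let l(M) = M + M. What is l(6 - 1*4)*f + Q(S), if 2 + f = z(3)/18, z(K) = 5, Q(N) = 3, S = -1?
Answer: -35/9 ≈ -3.8889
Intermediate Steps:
l(M) = 2*M
f = -31/18 (f = -2 + 5/18 = -31/18 ≈ -1.7222)
l(6 - 1*4)*f + Q(S) = (2*(6 - 1*4))*(-31/18) + 3 = (2*(6 - 4))*(-31/18) + 3 = (2*2)*(-31/18) + 3 = 4*(-31/18) + 3 = -62/9 + 3 = -35/9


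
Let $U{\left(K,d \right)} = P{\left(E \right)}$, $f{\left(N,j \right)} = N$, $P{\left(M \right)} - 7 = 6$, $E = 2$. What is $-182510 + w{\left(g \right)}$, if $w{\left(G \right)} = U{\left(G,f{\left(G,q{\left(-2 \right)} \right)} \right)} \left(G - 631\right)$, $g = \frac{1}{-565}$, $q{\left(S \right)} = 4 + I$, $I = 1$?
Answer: $- \frac{107752858}{565} \approx -1.9071 \cdot 10^{5}$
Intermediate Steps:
$P{\left(M \right)} = 13$ ($P{\left(M \right)} = 7 + 6 = 13$)
$q{\left(S \right)} = 5$ ($q{\left(S \right)} = 4 + 1 = 5$)
$U{\left(K,d \right)} = 13$
$g = - \frac{1}{565} \approx -0.0017699$
$w{\left(G \right)} = -8203 + 13 G$ ($w{\left(G \right)} = 13 \left(G - 631\right) = 13 \left(-631 + G\right) = -8203 + 13 G$)
$-182510 + w{\left(g \right)} = -182510 + \left(-8203 + 13 \left(- \frac{1}{565}\right)\right) = -182510 - \frac{4634708}{565} = - \frac{107752858}{565}$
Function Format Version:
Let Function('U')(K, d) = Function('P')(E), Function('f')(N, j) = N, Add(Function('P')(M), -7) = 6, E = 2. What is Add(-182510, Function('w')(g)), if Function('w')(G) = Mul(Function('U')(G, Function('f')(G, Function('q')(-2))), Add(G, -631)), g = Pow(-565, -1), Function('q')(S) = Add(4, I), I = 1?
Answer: Rational(-107752858, 565) ≈ -1.9071e+5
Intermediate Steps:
Function('P')(M) = 13 (Function('P')(M) = Add(7, 6) = 13)
Function('q')(S) = 5 (Function('q')(S) = Add(4, 1) = 5)
Function('U')(K, d) = 13
g = Rational(-1, 565) ≈ -0.0017699
Function('w')(G) = Add(-8203, Mul(13, G)) (Function('w')(G) = Mul(13, Add(G, -631)) = Mul(13, Add(-631, G)) = Add(-8203, Mul(13, G)))
Add(-182510, Function('w')(g)) = Add(-182510, Add(-8203, Mul(13, Rational(-1, 565)))) = Add(-182510, Add(-8203, Rational(-13, 565))) = Add(-182510, Rational(-4634708, 565)) = Rational(-107752858, 565)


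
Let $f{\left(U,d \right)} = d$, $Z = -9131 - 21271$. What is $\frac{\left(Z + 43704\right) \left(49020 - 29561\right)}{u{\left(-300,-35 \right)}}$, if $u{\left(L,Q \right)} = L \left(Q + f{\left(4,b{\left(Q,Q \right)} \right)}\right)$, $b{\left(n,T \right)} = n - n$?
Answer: $\frac{43140603}{1750} \approx 24652.0$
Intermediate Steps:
$Z = -30402$ ($Z = -9131 - 21271 = -30402$)
$b{\left(n,T \right)} = 0$
$u{\left(L,Q \right)} = L Q$ ($u{\left(L,Q \right)} = L \left(Q + 0\right) = L Q$)
$\frac{\left(Z + 43704\right) \left(49020 - 29561\right)}{u{\left(-300,-35 \right)}} = \frac{\left(-30402 + 43704\right) \left(49020 - 29561\right)}{\left(-300\right) \left(-35\right)} = \frac{13302 \cdot 19459}{10500} = 258843618 \cdot \frac{1}{10500} = \frac{43140603}{1750}$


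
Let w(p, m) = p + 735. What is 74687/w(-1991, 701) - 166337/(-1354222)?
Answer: -50466929621/850451416 ≈ -59.341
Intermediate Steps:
w(p, m) = 735 + p
74687/w(-1991, 701) - 166337/(-1354222) = 74687/(735 - 1991) - 166337/(-1354222) = 74687/(-1256) - 166337*(-1/1354222) = 74687*(-1/1256) + 166337/1354222 = -74687/1256 + 166337/1354222 = -50466929621/850451416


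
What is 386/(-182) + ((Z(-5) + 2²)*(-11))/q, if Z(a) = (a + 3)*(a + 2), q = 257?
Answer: -59611/23387 ≈ -2.5489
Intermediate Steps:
Z(a) = (2 + a)*(3 + a) (Z(a) = (3 + a)*(2 + a) = (2 + a)*(3 + a))
386/(-182) + ((Z(-5) + 2²)*(-11))/q = 386/(-182) + (((6 + (-5)² + 5*(-5)) + 2²)*(-11))/257 = 386*(-1/182) + (((6 + 25 - 25) + 4)*(-11))*(1/257) = -193/91 + ((6 + 4)*(-11))*(1/257) = -193/91 + (10*(-11))*(1/257) = -193/91 - 110*1/257 = -193/91 - 110/257 = -59611/23387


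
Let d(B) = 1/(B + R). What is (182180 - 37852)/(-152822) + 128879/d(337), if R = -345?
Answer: -78782258316/76411 ≈ -1.0310e+6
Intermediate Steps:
d(B) = 1/(-345 + B) (d(B) = 1/(B - 345) = 1/(-345 + B))
(182180 - 37852)/(-152822) + 128879/d(337) = (182180 - 37852)/(-152822) + 128879/(1/(-345 + 337)) = 144328*(-1/152822) + 128879/(1/(-8)) = -72164/76411 + 128879/(-⅛) = -72164/76411 + 128879*(-8) = -72164/76411 - 1031032 = -78782258316/76411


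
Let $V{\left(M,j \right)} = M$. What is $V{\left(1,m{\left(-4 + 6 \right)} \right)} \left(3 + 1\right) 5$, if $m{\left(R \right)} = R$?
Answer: $20$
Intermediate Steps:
$V{\left(1,m{\left(-4 + 6 \right)} \right)} \left(3 + 1\right) 5 = 1 \left(3 + 1\right) 5 = 1 \cdot 4 \cdot 5 = 4 \cdot 5 = 20$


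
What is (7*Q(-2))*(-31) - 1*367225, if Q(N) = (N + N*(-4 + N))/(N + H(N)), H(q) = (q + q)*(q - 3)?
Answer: -3306110/9 ≈ -3.6735e+5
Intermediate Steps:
H(q) = 2*q*(-3 + q) (H(q) = (2*q)*(-3 + q) = 2*q*(-3 + q))
Q(N) = (N + N*(-4 + N))/(N + 2*N*(-3 + N))
(7*Q(-2))*(-31) - 1*367225 = (7*((-3 - 2)/(-5 + 2*(-2))))*(-31) - 1*367225 = (7*(-5/(-5 - 4)))*(-31) - 367225 = (7*(-5/(-9)))*(-31) - 367225 = (7*(-⅑*(-5)))*(-31) - 367225 = (7*(5/9))*(-31) - 367225 = (35/9)*(-31) - 367225 = -1085/9 - 367225 = -3306110/9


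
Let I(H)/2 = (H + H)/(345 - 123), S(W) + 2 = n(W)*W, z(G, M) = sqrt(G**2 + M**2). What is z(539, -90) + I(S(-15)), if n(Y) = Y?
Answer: 446/111 + sqrt(298621) ≈ 550.48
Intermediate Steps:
S(W) = -2 + W**2 (S(W) = -2 + W*W = -2 + W**2)
I(H) = 2*H/111 (I(H) = 2*((H + H)/(345 - 123)) = 2*((2*H)/222) = 2*((2*H)*(1/222)) = 2*(H/111) = 2*H/111)
z(539, -90) + I(S(-15)) = sqrt(539**2 + (-90)**2) + 2*(-2 + (-15)**2)/111 = sqrt(290521 + 8100) + 2*(-2 + 225)/111 = sqrt(298621) + (2/111)*223 = sqrt(298621) + 446/111 = 446/111 + sqrt(298621)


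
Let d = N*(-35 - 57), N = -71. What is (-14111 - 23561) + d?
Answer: -31140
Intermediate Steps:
d = 6532 (d = -71*(-35 - 57) = -71*(-92) = 6532)
(-14111 - 23561) + d = (-14111 - 23561) + 6532 = -37672 + 6532 = -31140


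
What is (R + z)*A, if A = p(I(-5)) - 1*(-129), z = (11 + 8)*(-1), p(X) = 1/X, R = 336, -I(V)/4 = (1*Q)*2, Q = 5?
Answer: 1635403/40 ≈ 40885.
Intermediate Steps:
I(V) = -40 (I(V) = -4*1*5*2 = -20*2 = -4*10 = -40)
z = -19 (z = 19*(-1) = -19)
A = 5159/40 (A = 1/(-40) - 1*(-129) = -1/40 + 129 = 5159/40 ≈ 128.98)
(R + z)*A = (336 - 19)*(5159/40) = 317*(5159/40) = 1635403/40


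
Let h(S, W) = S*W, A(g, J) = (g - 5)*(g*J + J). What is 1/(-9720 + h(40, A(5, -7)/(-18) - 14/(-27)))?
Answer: -27/261880 ≈ -0.00010310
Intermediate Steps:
A(g, J) = (-5 + g)*(J + J*g) (A(g, J) = (-5 + g)*(J*g + J) = (-5 + g)*(J + J*g))
1/(-9720 + h(40, A(5, -7)/(-18) - 14/(-27))) = 1/(-9720 + 40*(-7*(-5 + 5**2 - 4*5)/(-18) - 14/(-27))) = 1/(-9720 + 40*(-7*(-5 + 25 - 20)*(-1/18) - 14*(-1/27))) = 1/(-9720 + 40*(-7*0*(-1/18) + 14/27)) = 1/(-9720 + 40*(0*(-1/18) + 14/27)) = 1/(-9720 + 40*(0 + 14/27)) = 1/(-9720 + 40*(14/27)) = 1/(-9720 + 560/27) = 1/(-261880/27) = -27/261880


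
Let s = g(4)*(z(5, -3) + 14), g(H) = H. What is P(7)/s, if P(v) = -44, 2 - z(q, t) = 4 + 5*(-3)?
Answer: -11/27 ≈ -0.40741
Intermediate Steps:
z(q, t) = 13 (z(q, t) = 2 - (4 + 5*(-3)) = 2 - (4 - 15) = 2 - 1*(-11) = 2 + 11 = 13)
s = 108 (s = 4*(13 + 14) = 4*27 = 108)
P(7)/s = -44/108 = -44*1/108 = -11/27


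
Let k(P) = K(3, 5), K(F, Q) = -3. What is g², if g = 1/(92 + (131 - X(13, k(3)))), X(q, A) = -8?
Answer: 1/53361 ≈ 1.8740e-5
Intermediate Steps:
k(P) = -3
g = 1/231 (g = 1/(92 + (131 - 1*(-8))) = 1/(92 + (131 + 8)) = 1/(92 + 139) = 1/231 ≈ 0.0043290)
g² = (1/231)² = 1/53361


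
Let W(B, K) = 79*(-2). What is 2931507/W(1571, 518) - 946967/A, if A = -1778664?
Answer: -2607008172931/140514456 ≈ -18553.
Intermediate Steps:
W(B, K) = -158
2931507/W(1571, 518) - 946967/A = 2931507/(-158) - 946967/(-1778664) = 2931507*(-1/158) - 946967*(-1/1778664) = -2931507/158 + 946967/1778664 = -2607008172931/140514456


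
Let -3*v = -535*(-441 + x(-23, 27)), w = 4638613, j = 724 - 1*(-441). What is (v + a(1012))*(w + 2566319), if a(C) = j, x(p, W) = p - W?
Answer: -622482108360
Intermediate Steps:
j = 1165 (j = 724 + 441 = 1165)
v = -262685/3 (v = -(-535)*(-441 + (-23 - 1*27))/3 = -(-535)*(-441 + (-23 - 27))/3 = -(-535)*(-441 - 50)/3 = -(-535)*(-491)/3 = -⅓*262685 = -262685/3 ≈ -87562.)
a(C) = 1165
(v + a(1012))*(w + 2566319) = (-262685/3 + 1165)*(4638613 + 2566319) = -259190/3*7204932 = -622482108360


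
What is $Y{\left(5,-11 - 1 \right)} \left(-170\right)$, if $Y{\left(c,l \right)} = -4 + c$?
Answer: $-170$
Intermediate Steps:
$Y{\left(5,-11 - 1 \right)} \left(-170\right) = \left(-4 + 5\right) \left(-170\right) = 1 \left(-170\right) = -170$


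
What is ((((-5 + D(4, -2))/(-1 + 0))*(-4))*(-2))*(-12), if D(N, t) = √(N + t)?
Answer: -480 + 96*√2 ≈ -344.24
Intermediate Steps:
((((-5 + D(4, -2))/(-1 + 0))*(-4))*(-2))*(-12) = ((((-5 + √(4 - 2))/(-1 + 0))*(-4))*(-2))*(-12) = ((((-5 + √2)/(-1))*(-4))*(-2))*(-12) = ((((-5 + √2)*(-1))*(-4))*(-2))*(-12) = (((5 - √2)*(-4))*(-2))*(-12) = ((-20 + 4*√2)*(-2))*(-12) = (40 - 8*√2)*(-12) = -480 + 96*√2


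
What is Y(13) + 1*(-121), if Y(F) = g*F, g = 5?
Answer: -56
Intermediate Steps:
Y(F) = 5*F
Y(13) + 1*(-121) = 5*13 + 1*(-121) = 65 - 121 = -56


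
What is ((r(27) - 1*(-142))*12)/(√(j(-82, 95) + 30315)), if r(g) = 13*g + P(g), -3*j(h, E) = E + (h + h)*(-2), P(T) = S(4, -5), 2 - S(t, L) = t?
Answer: 982*√30174/5029 ≈ 33.919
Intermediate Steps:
S(t, L) = 2 - t
P(T) = -2 (P(T) = 2 - 1*4 = 2 - 4 = -2)
j(h, E) = -E/3 + 4*h/3 (j(h, E) = -(E + (h + h)*(-2))/3 = -(E + (2*h)*(-2))/3 = -(E - 4*h)/3 = -E/3 + 4*h/3)
r(g) = -2 + 13*g (r(g) = 13*g - 2 = -2 + 13*g)
((r(27) - 1*(-142))*12)/(√(j(-82, 95) + 30315)) = (((-2 + 13*27) - 1*(-142))*12)/(√((-⅓*95 + (4/3)*(-82)) + 30315)) = (((-2 + 351) + 142)*12)/(√((-95/3 - 328/3) + 30315)) = ((349 + 142)*12)/(√(-141 + 30315)) = (491*12)/(√30174) = 5892*(√30174/30174) = 982*√30174/5029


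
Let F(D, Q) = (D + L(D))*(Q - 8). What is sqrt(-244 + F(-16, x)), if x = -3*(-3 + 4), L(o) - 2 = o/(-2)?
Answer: I*sqrt(178) ≈ 13.342*I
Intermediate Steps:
L(o) = 2 - o/2 (L(o) = 2 + o/(-2) = 2 + o*(-1/2) = 2 - o/2)
x = -3 (x = -3*1 = -3)
F(D, Q) = (-8 + Q)*(2 + D/2) (F(D, Q) = (D + (2 - D/2))*(Q - 8) = (2 + D/2)*(-8 + Q) = (-8 + Q)*(2 + D/2))
sqrt(-244 + F(-16, x)) = sqrt(-244 + (-16 - 4*(-16) + 2*(-3) + (1/2)*(-16)*(-3))) = sqrt(-244 + (-16 + 64 - 6 + 24)) = sqrt(-244 + 66) = sqrt(-178) = I*sqrt(178)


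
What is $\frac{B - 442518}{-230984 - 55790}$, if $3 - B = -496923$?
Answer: $- \frac{27204}{143387} \approx -0.18972$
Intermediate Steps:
$B = 496926$ ($B = 3 - -496923 = 3 + 496923 = 496926$)
$\frac{B - 442518}{-230984 - 55790} = \frac{496926 - 442518}{-230984 - 55790} = \frac{54408}{-286774} = 54408 \left(- \frac{1}{286774}\right) = - \frac{27204}{143387}$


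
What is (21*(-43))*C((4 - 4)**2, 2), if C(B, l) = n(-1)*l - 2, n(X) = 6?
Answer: -9030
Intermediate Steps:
C(B, l) = -2 + 6*l (C(B, l) = 6*l - 2 = -2 + 6*l)
(21*(-43))*C((4 - 4)**2, 2) = (21*(-43))*(-2 + 6*2) = -903*(-2 + 12) = -903*10 = -9030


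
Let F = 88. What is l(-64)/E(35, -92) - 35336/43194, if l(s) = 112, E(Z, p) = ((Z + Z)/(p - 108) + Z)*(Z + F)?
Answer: -69410732/87662223 ≈ -0.79180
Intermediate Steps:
E(Z, p) = (88 + Z)*(Z + 2*Z/(-108 + p)) (E(Z, p) = ((Z + Z)/(p - 108) + Z)*(Z + 88) = ((2*Z)/(-108 + p) + Z)*(88 + Z) = (2*Z/(-108 + p) + Z)*(88 + Z) = (Z + 2*Z/(-108 + p))*(88 + Z) = (88 + Z)*(Z + 2*Z/(-108 + p)))
l(-64)/E(35, -92) - 35336/43194 = 112/((35*(-9328 - 106*35 + 88*(-92) + 35*(-92))/(-108 - 92))) - 35336/43194 = 112/((35*(-9328 - 3710 - 8096 - 3220)/(-200))) - 35336*1/43194 = 112/((35*(-1/200)*(-24354))) - 17668/21597 = 112/(85239/20) - 17668/21597 = 112*(20/85239) - 17668/21597 = 320/12177 - 17668/21597 = -69410732/87662223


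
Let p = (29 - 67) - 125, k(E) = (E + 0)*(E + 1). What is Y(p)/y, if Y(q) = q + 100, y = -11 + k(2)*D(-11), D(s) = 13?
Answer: -63/67 ≈ -0.94030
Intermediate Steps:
k(E) = E*(1 + E)
p = -163 (p = -38 - 125 = -163)
y = 67 (y = -11 + (2*(1 + 2))*13 = -11 + (2*3)*13 = -11 + 6*13 = -11 + 78 = 67)
Y(q) = 100 + q
Y(p)/y = (100 - 163)/67 = -63*1/67 = -63/67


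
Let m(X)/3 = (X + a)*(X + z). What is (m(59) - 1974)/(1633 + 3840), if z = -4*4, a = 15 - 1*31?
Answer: 3573/5473 ≈ 0.65284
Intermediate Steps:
a = -16 (a = 15 - 31 = -16)
z = -16
m(X) = 3*(-16 + X)² (m(X) = 3*((X - 16)*(X - 16)) = 3*((-16 + X)*(-16 + X)) = 3*(-16 + X)²)
(m(59) - 1974)/(1633 + 3840) = ((768 - 96*59 + 3*59²) - 1974)/(1633 + 3840) = ((768 - 5664 + 3*3481) - 1974)/5473 = ((768 - 5664 + 10443) - 1974)*(1/5473) = (5547 - 1974)*(1/5473) = 3573*(1/5473) = 3573/5473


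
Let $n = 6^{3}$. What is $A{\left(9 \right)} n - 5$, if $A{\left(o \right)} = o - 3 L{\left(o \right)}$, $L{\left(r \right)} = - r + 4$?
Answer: $5179$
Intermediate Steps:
$L{\left(r \right)} = 4 - r$
$n = 216$
$A{\left(o \right)} = -12 + 4 o$ ($A{\left(o \right)} = o - 3 \left(4 - o\right) = o + \left(-12 + 3 o\right) = -12 + 4 o$)
$A{\left(9 \right)} n - 5 = \left(-12 + 4 \cdot 9\right) 216 - 5 = \left(-12 + 36\right) 216 - 5 = 24 \cdot 216 - 5 = 5184 - 5 = 5179$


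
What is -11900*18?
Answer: -214200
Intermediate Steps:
-11900*18 = -170*1260 = -214200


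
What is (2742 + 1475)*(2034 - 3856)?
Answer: -7683374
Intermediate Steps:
(2742 + 1475)*(2034 - 3856) = 4217*(-1822) = -7683374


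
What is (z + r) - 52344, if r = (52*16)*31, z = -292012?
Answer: -318564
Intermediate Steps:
r = 25792 (r = 832*31 = 25792)
(z + r) - 52344 = (-292012 + 25792) - 52344 = -266220 - 52344 = -318564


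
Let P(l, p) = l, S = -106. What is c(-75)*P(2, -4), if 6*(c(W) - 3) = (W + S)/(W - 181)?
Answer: 4789/768 ≈ 6.2357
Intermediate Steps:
c(W) = 3 + (-106 + W)/(6*(-181 + W)) (c(W) = 3 + ((W - 106)/(W - 181))/6 = 3 + ((-106 + W)/(-181 + W))/6 = 3 + (-106 + W)/(6*(-181 + W)))
c(-75)*P(2, -4) = ((-3364 + 19*(-75))/(6*(-181 - 75)))*2 = ((1/6)*(-3364 - 1425)/(-256))*2 = ((1/6)*(-1/256)*(-4789))*2 = (4789/1536)*2 = 4789/768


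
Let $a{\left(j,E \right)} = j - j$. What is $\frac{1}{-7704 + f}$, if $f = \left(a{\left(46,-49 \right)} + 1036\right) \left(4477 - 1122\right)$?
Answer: $\frac{1}{3468076} \approx 2.8834 \cdot 10^{-7}$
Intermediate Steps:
$a{\left(j,E \right)} = 0$
$f = 3475780$ ($f = \left(0 + 1036\right) \left(4477 - 1122\right) = 1036 \cdot 3355 = 3475780$)
$\frac{1}{-7704 + f} = \frac{1}{-7704 + 3475780} = \frac{1}{3468076}$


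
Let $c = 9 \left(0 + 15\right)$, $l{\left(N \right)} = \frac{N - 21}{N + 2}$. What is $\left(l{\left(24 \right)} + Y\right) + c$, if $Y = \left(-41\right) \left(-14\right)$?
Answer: $\frac{18437}{26} \approx 709.12$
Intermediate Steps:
$l{\left(N \right)} = \frac{-21 + N}{2 + N}$
$Y = 574$
$c = 135$ ($c = 9 \cdot 15 = 135$)
$\left(l{\left(24 \right)} + Y\right) + c = \left(\frac{-21 + 24}{2 + 24} + 574\right) + 135 = \left(\frac{1}{26} \cdot 3 + 574\right) + 135 = \left(\frac{3}{26} + 574\right) + 135 = \frac{14927}{26} + 135 = \frac{18437}{26}$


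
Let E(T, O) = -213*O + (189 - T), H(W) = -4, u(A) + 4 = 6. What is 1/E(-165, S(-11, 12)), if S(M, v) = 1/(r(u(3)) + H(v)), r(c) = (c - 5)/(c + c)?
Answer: 19/7578 ≈ 0.0025073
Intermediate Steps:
u(A) = 2 (u(A) = -4 + 6 = 2)
r(c) = (-5 + c)/(2*c) (r(c) = (-5 + c)/((2*c)) = (-5 + c)*(1/(2*c)) = (-5 + c)/(2*c))
S(M, v) = -4/19 (S(M, v) = 1/((½)*(-5 + 2)/2 - 4) = 1/((½)*(½)*(-3) - 4) = 1/(-¾ - 4) = 1/(-19/4) = -4/19)
E(T, O) = 189 - T - 213*O
1/E(-165, S(-11, 12)) = 1/(189 - 1*(-165) - 213*(-4/19)) = 1/(189 + 165 + 852/19) = 1/(7578/19) = 19/7578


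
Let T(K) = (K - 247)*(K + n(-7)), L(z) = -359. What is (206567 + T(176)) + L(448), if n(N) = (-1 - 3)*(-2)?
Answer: 193144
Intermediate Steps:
n(N) = 8 (n(N) = -4*(-2) = 8)
T(K) = (-247 + K)*(8 + K) (T(K) = (K - 247)*(K + 8) = (-247 + K)*(8 + K))
(206567 + T(176)) + L(448) = (206567 + (-1976 + 176**2 - 239*176)) - 359 = (206567 + (-1976 + 30976 - 42064)) - 359 = (206567 - 13064) - 359 = 193503 - 359 = 193144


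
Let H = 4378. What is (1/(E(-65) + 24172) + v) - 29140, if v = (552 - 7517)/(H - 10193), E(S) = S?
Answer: -816948308526/28036441 ≈ -29139.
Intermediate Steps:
v = 1393/1163 (v = (552 - 7517)/(4378 - 10193) = -6965/(-5815) = -6965*(-1/5815) = 1393/1163 ≈ 1.1978)
(1/(E(-65) + 24172) + v) - 29140 = (1/(-65 + 24172) + 1393/1163) - 29140 = (1/24107 + 1393/1163) - 29140 = 33582214/28036441 - 29140 = -816948308526/28036441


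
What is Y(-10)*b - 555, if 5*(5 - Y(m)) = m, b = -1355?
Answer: -10040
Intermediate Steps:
Y(m) = 5 - m/5
Y(-10)*b - 555 = (5 - ⅕*(-10))*(-1355) - 555 = (5 + 2)*(-1355) - 555 = 7*(-1355) - 555 = -9485 - 555 = -10040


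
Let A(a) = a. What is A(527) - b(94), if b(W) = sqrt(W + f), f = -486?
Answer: 527 - 14*I*sqrt(2) ≈ 527.0 - 19.799*I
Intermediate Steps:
b(W) = sqrt(-486 + W) (b(W) = sqrt(W - 486) = sqrt(-486 + W))
A(527) - b(94) = 527 - sqrt(-486 + 94) = 527 - sqrt(-392) = 527 - 14*I*sqrt(2)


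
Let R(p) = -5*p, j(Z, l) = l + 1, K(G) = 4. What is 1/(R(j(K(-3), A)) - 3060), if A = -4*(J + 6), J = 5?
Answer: -1/2845 ≈ -0.00035149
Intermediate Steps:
A = -44 (A = -4*(5 + 6) = -4*11 = -44)
j(Z, l) = 1 + l
1/(R(j(K(-3), A)) - 3060) = 1/(-5*(1 - 44) - 3060) = 1/(-5*(-43) - 3060) = 1/(215 - 3060) = 1/(-2845) = -1/2845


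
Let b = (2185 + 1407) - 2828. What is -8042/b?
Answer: -4021/382 ≈ -10.526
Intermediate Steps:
b = 764 (b = 3592 - 2828 = 764)
-8042/b = -8042/764 = -8042*1/764 = -4021/382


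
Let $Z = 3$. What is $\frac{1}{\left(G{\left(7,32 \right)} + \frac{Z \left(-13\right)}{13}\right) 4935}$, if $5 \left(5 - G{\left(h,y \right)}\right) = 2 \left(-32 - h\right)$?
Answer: $\frac{1}{86856} \approx 1.1513 \cdot 10^{-5}$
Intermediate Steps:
$G{\left(h,y \right)} = \frac{89}{5} + \frac{2 h}{5}$ ($G{\left(h,y \right)} = 5 - \frac{2 \left(-32 - h\right)}{5} = 5 - \frac{-64 - 2 h}{5} = 5 + \left(\frac{64}{5} + \frac{2 h}{5}\right) = \frac{89}{5} + \frac{2 h}{5}$)
$\frac{1}{\left(G{\left(7,32 \right)} + \frac{Z \left(-13\right)}{13}\right) 4935} = \frac{1}{\left(\left(\frac{89}{5} + \frac{2}{5} \cdot 7\right) + \frac{3 \left(-13\right)}{13}\right) 4935} = \frac{1}{\left(\frac{89}{5} + \frac{14}{5}\right) - 3} \cdot \frac{1}{4935} = \frac{1}{\frac{103}{5} - 3} \cdot \frac{1}{4935} = \frac{1}{\frac{88}{5}} \cdot \frac{1}{4935} = \frac{5}{88} \cdot \frac{1}{4935} = \frac{1}{86856}$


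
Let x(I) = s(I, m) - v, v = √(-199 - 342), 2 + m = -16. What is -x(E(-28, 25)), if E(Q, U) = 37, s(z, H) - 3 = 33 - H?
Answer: -54 + I*√541 ≈ -54.0 + 23.259*I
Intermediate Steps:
m = -18 (m = -2 - 16 = -18)
s(z, H) = 36 - H (s(z, H) = 3 + (33 - H) = 36 - H)
v = I*√541 (v = √(-541) = I*√541 ≈ 23.259*I)
x(I) = 54 - I*√541 (x(I) = (36 - 1*(-18)) - I*√541 = (36 + 18) - I*√541 = 54 - I*√541)
-x(E(-28, 25)) = -(54 - I*√541) = -54 + I*√541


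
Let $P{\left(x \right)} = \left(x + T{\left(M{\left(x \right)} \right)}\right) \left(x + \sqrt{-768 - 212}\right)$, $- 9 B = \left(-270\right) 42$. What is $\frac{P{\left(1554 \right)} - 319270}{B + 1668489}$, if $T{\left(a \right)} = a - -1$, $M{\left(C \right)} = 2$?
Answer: $\frac{2100308}{1669749} + \frac{7266 i \sqrt{5}}{556583} \approx 1.2579 + 0.029191 i$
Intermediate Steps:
$B = 1260$ ($B = - \frac{\left(-270\right) 42}{9} = \left(- \frac{1}{9}\right) \left(-11340\right) = 1260$)
$T{\left(a \right)} = 1 + a$ ($T{\left(a \right)} = a + 1 = 1 + a$)
$P{\left(x \right)} = \left(3 + x\right) \left(x + 14 i \sqrt{5}\right)$ ($P{\left(x \right)} = \left(x + \left(1 + 2\right)\right) \left(x + \sqrt{-768 - 212}\right) = \left(x + 3\right) \left(x + \sqrt{-980}\right) = \left(3 + x\right) \left(x + 14 i \sqrt{5}\right)$)
$\frac{P{\left(1554 \right)} - 319270}{B + 1668489} = \frac{\left(1554^{2} + 3 \cdot 1554 + 42 i \sqrt{5} + 14 i 1554 \sqrt{5}\right) - 319270}{1260 + 1668489} = \frac{\left(2414916 + 4662 + 42 i \sqrt{5} + 21756 i \sqrt{5}\right) - 319270}{1669749} = \left(\left(2419578 + 21798 i \sqrt{5}\right) - 319270\right) \frac{1}{1669749} = \left(2100308 + 21798 i \sqrt{5}\right) \frac{1}{1669749} = \frac{2100308}{1669749} + \frac{7266 i \sqrt{5}}{556583}$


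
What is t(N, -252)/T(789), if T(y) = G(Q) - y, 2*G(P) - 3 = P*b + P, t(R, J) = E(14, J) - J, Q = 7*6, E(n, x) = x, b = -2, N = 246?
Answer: 0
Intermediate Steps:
Q = 42
t(R, J) = 0 (t(R, J) = J - J = 0)
G(P) = 3/2 - P/2 (G(P) = 3/2 + (P*(-2) + P)/2 = 3/2 + (-2*P + P)/2 = 3/2 + (-P)/2 = 3/2 - P/2)
T(y) = -39/2 - y (T(y) = (3/2 - 1/2*42) - y = (3/2 - 21) - y = -39/2 - y)
t(N, -252)/T(789) = 0/(-39/2 - 1*789) = 0/(-39/2 - 789) = 0/(-1617/2) = 0*(-2/1617) = 0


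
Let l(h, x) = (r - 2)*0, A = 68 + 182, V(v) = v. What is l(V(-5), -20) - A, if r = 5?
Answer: -250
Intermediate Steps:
A = 250
l(h, x) = 0 (l(h, x) = (5 - 2)*0 = 3*0 = 0)
l(V(-5), -20) - A = 0 - 1*250 = 0 - 250 = -250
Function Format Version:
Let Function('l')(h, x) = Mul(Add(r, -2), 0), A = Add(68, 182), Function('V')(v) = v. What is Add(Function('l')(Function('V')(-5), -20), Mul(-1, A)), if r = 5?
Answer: -250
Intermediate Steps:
A = 250
Function('l')(h, x) = 0 (Function('l')(h, x) = Mul(Add(5, -2), 0) = Mul(3, 0) = 0)
Add(Function('l')(Function('V')(-5), -20), Mul(-1, A)) = Add(0, Mul(-1, 250)) = Add(0, -250) = -250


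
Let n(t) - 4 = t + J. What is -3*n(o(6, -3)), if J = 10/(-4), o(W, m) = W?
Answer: -45/2 ≈ -22.500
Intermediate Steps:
J = -5/2 (J = 10*(-¼) = -5/2 ≈ -2.5000)
n(t) = 3/2 + t (n(t) = 4 + (t - 5/2) = 4 + (-5/2 + t) = 3/2 + t)
-3*n(o(6, -3)) = -3*(3/2 + 6) = -3*15/2 = -45/2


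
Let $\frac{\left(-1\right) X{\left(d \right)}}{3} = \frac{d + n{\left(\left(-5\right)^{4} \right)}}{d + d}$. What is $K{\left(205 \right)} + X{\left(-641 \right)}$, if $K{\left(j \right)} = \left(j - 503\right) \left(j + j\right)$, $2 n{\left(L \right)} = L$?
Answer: $- \frac{313271491}{2564} \approx -1.2218 \cdot 10^{5}$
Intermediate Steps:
$n{\left(L \right)} = \frac{L}{2}$
$K{\left(j \right)} = 2 j \left(-503 + j\right)$ ($K{\left(j \right)} = \left(-503 + j\right) 2 j = 2 j \left(-503 + j\right)$)
$X{\left(d \right)} = - \frac{3 \left(\frac{625}{2} + d\right)}{2 d}$ ($X{\left(d \right)} = - 3 \frac{d + \frac{\left(-5\right)^{4}}{2}}{d + d} = - 3 \frac{d + \frac{1}{2} \cdot 625}{2 d} = - 3 \left(d + \frac{625}{2}\right) \frac{1}{2 d} = - 3 \left(\frac{625}{2} + d\right) \frac{1}{2 d} = - 3 \frac{\frac{625}{2} + d}{2 d} = - \frac{3 \left(\frac{625}{2} + d\right)}{2 d}$)
$K{\left(205 \right)} + X{\left(-641 \right)} = 2 \cdot 205 \left(-503 + 205\right) + \frac{3 \left(-625 - -1282\right)}{4 \left(-641\right)} = 2 \cdot 205 \left(-298\right) + \frac{3}{4} \left(- \frac{1}{641}\right) \left(-625 + 1282\right) = -122180 + \frac{3}{4} \left(- \frac{1}{641}\right) 657 = -122180 - \frac{1971}{2564} = - \frac{313271491}{2564}$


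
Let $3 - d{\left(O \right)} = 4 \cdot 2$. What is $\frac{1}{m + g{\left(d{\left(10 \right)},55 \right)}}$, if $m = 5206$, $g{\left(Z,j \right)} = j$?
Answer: $\frac{1}{5261} \approx 0.00019008$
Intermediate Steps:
$d{\left(O \right)} = -5$ ($d{\left(O \right)} = 3 - 4 \cdot 2 = 3 - 8 = -5$)
$\frac{1}{m + g{\left(d{\left(10 \right)},55 \right)}} = \frac{1}{5206 + 55} = \frac{1}{5261}$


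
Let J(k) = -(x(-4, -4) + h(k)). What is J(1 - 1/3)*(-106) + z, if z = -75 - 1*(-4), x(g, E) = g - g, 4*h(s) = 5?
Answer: 123/2 ≈ 61.500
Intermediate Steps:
h(s) = 5/4 (h(s) = (1/4)*5 = 5/4)
x(g, E) = 0
J(k) = -5/4 (J(k) = -(0 + 5/4) = -1*5/4 = -5/4)
z = -71 (z = -75 + 4 = -71)
J(1 - 1/3)*(-106) + z = -5/4*(-106) - 71 = 265/2 - 71 = 123/2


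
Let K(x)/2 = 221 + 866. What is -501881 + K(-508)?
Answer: -499707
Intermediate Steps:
K(x) = 2174 (K(x) = 2*(221 + 866) = 2*1087 = 2174)
-501881 + K(-508) = -501881 + 2174 = -499707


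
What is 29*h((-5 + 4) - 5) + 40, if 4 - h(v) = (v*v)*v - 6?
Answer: 6594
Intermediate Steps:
h(v) = 10 - v**3 (h(v) = 4 - ((v*v)*v - 6) = 4 - (v**2*v - 6) = 4 - (v**3 - 6) = 4 - (-6 + v**3) = 4 + (6 - v**3) = 10 - v**3)
29*h((-5 + 4) - 5) + 40 = 29*(10 - ((-5 + 4) - 5)**3) + 40 = 29*(10 - (-1 - 5)**3) + 40 = 29*(10 - 1*(-6)**3) + 40 = 29*(10 - 1*(-216)) + 40 = 29*(10 + 216) + 40 = 29*226 + 40 = 6554 + 40 = 6594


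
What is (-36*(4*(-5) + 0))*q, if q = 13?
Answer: 9360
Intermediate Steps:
(-36*(4*(-5) + 0))*q = -36*(4*(-5) + 0)*13 = -36*(-20 + 0)*13 = -36*(-20)*13 = 720*13 = 9360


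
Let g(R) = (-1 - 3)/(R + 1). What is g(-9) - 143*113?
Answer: -32317/2 ≈ -16159.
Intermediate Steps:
g(R) = -4/(1 + R)
g(-9) - 143*113 = -4/(1 - 9) - 143*113 = -4/(-8) - 16159 = -4*(-⅛) - 16159 = ½ - 16159 = -32317/2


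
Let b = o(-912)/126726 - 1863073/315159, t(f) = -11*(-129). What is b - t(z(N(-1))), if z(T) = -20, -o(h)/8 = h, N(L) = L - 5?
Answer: -9484502257630/6656473239 ≈ -1424.9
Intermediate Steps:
N(L) = -5 + L
o(h) = -8*h
t(f) = 1419
b = -38966731489/6656473239 (b = -8*(-912)/126726 - 1863073/315159 = 7296*(1/126726) - 1863073*1/315159 = 1216/21121 - 1863073/315159 = -38966731489/6656473239 ≈ -5.8540)
b - t(z(N(-1))) = -38966731489/6656473239 - 1*1419 = -38966731489/6656473239 - 1419 = -9484502257630/6656473239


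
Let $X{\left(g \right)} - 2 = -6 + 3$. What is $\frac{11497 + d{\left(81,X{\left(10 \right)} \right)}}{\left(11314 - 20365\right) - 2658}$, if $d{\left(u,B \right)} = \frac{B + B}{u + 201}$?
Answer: $- \frac{1621076}{1650969} \approx -0.98189$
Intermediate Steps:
$X{\left(g \right)} = -1$ ($X{\left(g \right)} = 2 + \left(-6 + 3\right) = 2 - 3 = -1$)
$d{\left(u,B \right)} = \frac{2 B}{201 + u}$
$\frac{11497 + d{\left(81,X{\left(10 \right)} \right)}}{\left(11314 - 20365\right) - 2658} = \frac{11497 + 2 \left(-1\right) \frac{1}{201 + 81}}{\left(11314 - 20365\right) - 2658} = \frac{11497 + 2 \left(-1\right) \frac{1}{282}}{\left(11314 - 20365\right) - 2658} = \frac{11497 + 2 \left(-1\right) \frac{1}{282}}{-9051 - 2658} = \frac{11497 - \frac{1}{141}}{-11709} = \frac{1621076}{141} \left(- \frac{1}{11709}\right) = - \frac{1621076}{1650969}$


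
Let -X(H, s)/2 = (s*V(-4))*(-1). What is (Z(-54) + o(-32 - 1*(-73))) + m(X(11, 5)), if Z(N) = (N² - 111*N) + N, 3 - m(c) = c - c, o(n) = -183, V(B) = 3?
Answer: 8676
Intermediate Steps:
X(H, s) = 6*s (X(H, s) = -2*s*3*(-1) = -2*3*s*(-1) = -(-6)*s = 6*s)
m(c) = 3 (m(c) = 3 - (c - c) = 3 - 1*0 = 3 + 0 = 3)
Z(N) = N² - 110*N
(Z(-54) + o(-32 - 1*(-73))) + m(X(11, 5)) = (-54*(-110 - 54) - 183) + 3 = (-54*(-164) - 183) + 3 = (8856 - 183) + 3 = 8673 + 3 = 8676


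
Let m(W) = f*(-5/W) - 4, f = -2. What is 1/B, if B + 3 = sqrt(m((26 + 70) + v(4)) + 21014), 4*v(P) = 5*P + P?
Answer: 153/1071056 + 31*sqrt(56865)/1071056 ≈ 0.0070448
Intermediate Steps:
v(P) = 3*P/2 (v(P) = (5*P + P)/4 = (6*P)/4 = 3*P/2)
m(W) = -4 + 10/W (m(W) = -(-10)/W - 4 = 10/W - 4 = -4 + 10/W)
B = -3 + 31*sqrt(56865)/51 (B = -3 + sqrt((-4 + 10/((26 + 70) + (3/2)*4)) + 21014) = -3 + sqrt((-4 + 10/(96 + 6)) + 21014) = -3 + sqrt((-4 + 10/102) + 21014) = -3 + sqrt((-4 + 10*(1/102)) + 21014) = -3 + sqrt((-4 + 5/51) + 21014) = -3 + sqrt(-199/51 + 21014) = -3 + sqrt(1071515/51) = -3 + 31*sqrt(56865)/51 ≈ 141.95)
1/B = 1/(-3 + 31*sqrt(56865)/51)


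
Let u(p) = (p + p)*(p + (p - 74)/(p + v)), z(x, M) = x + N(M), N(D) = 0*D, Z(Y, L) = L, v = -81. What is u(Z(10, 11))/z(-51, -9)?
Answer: -77/15 ≈ -5.1333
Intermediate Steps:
N(D) = 0
z(x, M) = x (z(x, M) = x + 0 = x)
u(p) = 2*p*(p + (-74 + p)/(-81 + p)) (u(p) = (p + p)*(p + (p - 74)/(p - 81)) = (2*p)*(p + (-74 + p)/(-81 + p)) = 2*p*(p + (-74 + p)/(-81 + p)))
u(Z(10, 11))/z(-51, -9) = (2*11*(-74 + 11² - 80*11)/(-81 + 11))/(-51) = (2*11*(-74 + 121 - 880)/(-70))*(-1/51) = (2*11*(-1/70)*(-833))*(-1/51) = (1309/5)*(-1/51) = -77/15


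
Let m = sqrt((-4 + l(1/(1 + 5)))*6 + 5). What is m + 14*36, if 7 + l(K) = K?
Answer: 504 + 2*I*sqrt(15) ≈ 504.0 + 7.746*I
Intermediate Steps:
l(K) = -7 + K
m = 2*I*sqrt(15) (m = sqrt((-4 + (-7 + 1/(1 + 5)))*6 + 5) = sqrt((-4 + (-7 + 1/6))*6 + 5) = sqrt((-4 - 41/6)*6 + 5) = sqrt(-65/6*6 + 5) = sqrt(-65 + 5) = sqrt(-60) = 2*I*sqrt(15) ≈ 7.746*I)
m + 14*36 = 2*I*sqrt(15) + 14*36 = 2*I*sqrt(15) + 504 = 504 + 2*I*sqrt(15)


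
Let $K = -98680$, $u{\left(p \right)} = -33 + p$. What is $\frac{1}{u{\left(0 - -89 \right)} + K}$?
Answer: $- \frac{1}{98624} \approx -1.014 \cdot 10^{-5}$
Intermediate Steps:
$\frac{1}{u{\left(0 - -89 \right)} + K} = \frac{1}{\left(-33 + \left(0 - -89\right)\right) - 98680} = \frac{1}{\left(-33 + \left(0 + 89\right)\right) - 98680} = \frac{1}{\left(-33 + 89\right) - 98680} = \frac{1}{56 - 98680} = \frac{1}{-98624} = - \frac{1}{98624}$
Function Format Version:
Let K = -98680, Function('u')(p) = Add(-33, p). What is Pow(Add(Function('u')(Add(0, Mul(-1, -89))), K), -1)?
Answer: Rational(-1, 98624) ≈ -1.0140e-5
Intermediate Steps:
Pow(Add(Function('u')(Add(0, Mul(-1, -89))), K), -1) = Pow(Add(Add(-33, Add(0, Mul(-1, -89))), -98680), -1) = Pow(Add(Add(-33, Add(0, 89)), -98680), -1) = Pow(Add(Add(-33, 89), -98680), -1) = Pow(Add(56, -98680), -1) = Pow(-98624, -1) = Rational(-1, 98624)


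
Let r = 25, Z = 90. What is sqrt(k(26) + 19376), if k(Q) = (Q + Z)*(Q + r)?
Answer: 2*sqrt(6323) ≈ 159.03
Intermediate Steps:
k(Q) = (25 + Q)*(90 + Q) (k(Q) = (Q + 90)*(Q + 25) = (90 + Q)*(25 + Q) = (25 + Q)*(90 + Q))
sqrt(k(26) + 19376) = sqrt((2250 + 26**2 + 115*26) + 19376) = sqrt((2250 + 676 + 2990) + 19376) = sqrt(5916 + 19376) = sqrt(25292) = 2*sqrt(6323)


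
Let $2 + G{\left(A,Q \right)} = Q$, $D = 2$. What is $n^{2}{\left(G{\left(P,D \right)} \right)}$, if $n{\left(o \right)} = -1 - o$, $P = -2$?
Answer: $1$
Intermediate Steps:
$G{\left(A,Q \right)} = -2 + Q$
$n^{2}{\left(G{\left(P,D \right)} \right)} = \left(-1 - \left(-2 + 2\right)\right)^{2} = \left(-1 - 0\right)^{2} = \left(-1 + 0\right)^{2} = \left(-1\right)^{2} = 1$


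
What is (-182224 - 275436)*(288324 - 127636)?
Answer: -73540470080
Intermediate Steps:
(-182224 - 275436)*(288324 - 127636) = -457660*160688 = -73540470080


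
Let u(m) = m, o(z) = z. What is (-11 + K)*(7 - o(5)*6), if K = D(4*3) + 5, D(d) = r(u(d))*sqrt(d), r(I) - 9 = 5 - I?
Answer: 138 - 92*sqrt(3) ≈ -21.349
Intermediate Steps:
r(I) = 14 - I (r(I) = 9 + (5 - I) = 14 - I)
D(d) = sqrt(d)*(14 - d) (D(d) = (14 - d)*sqrt(d) = sqrt(d)*(14 - d))
K = 5 + 4*sqrt(3) (K = sqrt(4*3)*(14 - 4*3) + 5 = sqrt(12)*(14 - 1*12) + 5 = (2*sqrt(3))*(14 - 12) + 5 = (2*sqrt(3))*2 + 5 = 4*sqrt(3) + 5 = 5 + 4*sqrt(3) ≈ 11.928)
(-11 + K)*(7 - o(5)*6) = (-11 + (5 + 4*sqrt(3)))*(7 - 5*6) = (-6 + 4*sqrt(3))*(7 - 1*30) = (-6 + 4*sqrt(3))*(7 - 30) = (-6 + 4*sqrt(3))*(-23) = 138 - 92*sqrt(3)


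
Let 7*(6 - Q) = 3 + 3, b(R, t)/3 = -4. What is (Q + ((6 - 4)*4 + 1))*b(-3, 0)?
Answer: -1188/7 ≈ -169.71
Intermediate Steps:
b(R, t) = -12 (b(R, t) = 3*(-4) = -12)
Q = 36/7 (Q = 6 - (3 + 3)/7 = 6 - ⅐*6 = 6 - 6/7 = 36/7 ≈ 5.1429)
(Q + ((6 - 4)*4 + 1))*b(-3, 0) = (36/7 + ((6 - 4)*4 + 1))*(-12) = (36/7 + (2*4 + 1))*(-12) = (36/7 + (8 + 1))*(-12) = (36/7 + 9)*(-12) = (99/7)*(-12) = -1188/7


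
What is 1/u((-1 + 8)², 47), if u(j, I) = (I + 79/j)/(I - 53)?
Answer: -49/397 ≈ -0.12343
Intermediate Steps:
u(j, I) = (I + 79/j)/(-53 + I)
1/u((-1 + 8)², 47) = 1/((79 + 47*(-1 + 8)²)/(((-1 + 8)²)*(-53 + 47))) = 1/((79 + 47*7²)/(7²*(-6))) = 1/(-⅙*(79 + 47*49)/49) = 1/((1/49)*(-⅙)*(79 + 2303)) = 1/((1/49)*(-⅙)*2382) = 1/(-397/49) = -49/397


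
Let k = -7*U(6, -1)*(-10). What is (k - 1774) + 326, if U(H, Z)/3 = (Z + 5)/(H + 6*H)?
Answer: -1428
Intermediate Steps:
U(H, Z) = 3*(5 + Z)/(7*H) (U(H, Z) = 3*((Z + 5)/(H + 6*H)) = 3*((5 + Z)/((7*H))) = 3*((5 + Z)*(1/(7*H))) = 3*((5 + Z)/(7*H)) = 3*(5 + Z)/(7*H))
k = 20 (k = -3*(5 - 1)/6*(-10) = -3*4/6*(-10) = -7*2/7*(-10) = -2*(-10) = 20)
(k - 1774) + 326 = (20 - 1774) + 326 = -1754 + 326 = -1428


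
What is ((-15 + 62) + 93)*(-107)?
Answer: -14980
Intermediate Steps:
((-15 + 62) + 93)*(-107) = (47 + 93)*(-107) = 140*(-107) = -14980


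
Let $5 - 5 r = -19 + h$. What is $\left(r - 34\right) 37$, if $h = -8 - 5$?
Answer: $- \frac{4921}{5} \approx -984.2$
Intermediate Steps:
$h = -13$ ($h = -8 - 5 = -13$)
$r = \frac{37}{5}$ ($r = 1 - \frac{-19 - 13}{5} = 1 - - \frac{32}{5} = 1 + \frac{32}{5} = \frac{37}{5} \approx 7.4$)
$\left(r - 34\right) 37 = \left(\frac{37}{5} - 34\right) 37 = \left(- \frac{133}{5}\right) 37 = - \frac{4921}{5}$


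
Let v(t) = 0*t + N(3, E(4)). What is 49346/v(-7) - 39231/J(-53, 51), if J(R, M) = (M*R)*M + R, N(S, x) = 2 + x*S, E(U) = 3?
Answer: 618685547/137906 ≈ 4486.3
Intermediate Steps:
N(S, x) = 2 + S*x
J(R, M) = R + R*M² (J(R, M) = R*M² + R = R + R*M²)
v(t) = 11 (v(t) = 0*t + (2 + 3*3) = 0 + (2 + 9) = 0 + 11 = 11)
49346/v(-7) - 39231/J(-53, 51) = 49346/11 - 39231*(-1/(53*(1 + 51²))) = 49346*(1/11) - 39231*(-1/(53*(1 + 2601))) = 4486 - 39231/((-53*2602)) = 4486 - 39231/(-137906) = 4486 - 39231*(-1/137906) = 4486 + 39231/137906 = 618685547/137906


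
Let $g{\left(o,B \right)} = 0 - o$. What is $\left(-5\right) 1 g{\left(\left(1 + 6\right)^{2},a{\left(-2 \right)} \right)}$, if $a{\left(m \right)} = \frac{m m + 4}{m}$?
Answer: $245$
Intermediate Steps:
$a{\left(m \right)} = \frac{4 + m^{2}}{m}$ ($a{\left(m \right)} = \frac{m^{2} + 4}{m} = \frac{4 + m^{2}}{m}$)
$g{\left(o,B \right)} = - o$
$\left(-5\right) 1 g{\left(\left(1 + 6\right)^{2},a{\left(-2 \right)} \right)} = \left(-5\right) 1 \left(- \left(1 + 6\right)^{2}\right) = - 5 \left(- 7^{2}\right) = - 5 \left(\left(-1\right) 49\right) = \left(-5\right) \left(-49\right) = 245$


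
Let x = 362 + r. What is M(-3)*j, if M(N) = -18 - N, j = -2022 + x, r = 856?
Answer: 12060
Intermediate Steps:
x = 1218 (x = 362 + 856 = 1218)
j = -804 (j = -2022 + 1218 = -804)
M(-3)*j = (-18 - 1*(-3))*(-804) = (-18 + 3)*(-804) = -15*(-804) = 12060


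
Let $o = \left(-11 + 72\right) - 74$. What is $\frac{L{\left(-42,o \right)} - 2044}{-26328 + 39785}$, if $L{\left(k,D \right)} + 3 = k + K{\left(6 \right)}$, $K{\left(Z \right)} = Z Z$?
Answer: $- \frac{2053}{13457} \approx -0.15256$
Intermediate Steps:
$K{\left(Z \right)} = Z^{2}$
$o = -13$ ($o = 61 - 74 = -13$)
$L{\left(k,D \right)} = 33 + k$ ($L{\left(k,D \right)} = -3 + \left(k + 6^{2}\right) = -3 + \left(k + 36\right) = -3 + \left(36 + k\right) = 33 + k$)
$\frac{L{\left(-42,o \right)} - 2044}{-26328 + 39785} = \frac{\left(33 - 42\right) - 2044}{-26328 + 39785} = \frac{-9 - 2044}{13457} = \left(-2053\right) \frac{1}{13457} = - \frac{2053}{13457}$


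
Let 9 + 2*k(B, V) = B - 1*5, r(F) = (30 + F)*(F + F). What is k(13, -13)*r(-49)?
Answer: -931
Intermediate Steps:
r(F) = 2*F*(30 + F) (r(F) = (30 + F)*(2*F) = 2*F*(30 + F))
k(B, V) = -7 + B/2 (k(B, V) = -9/2 + (B - 1*5)/2 = -9/2 + (B - 5)/2 = -9/2 + (-5 + B)/2 = -9/2 + (-5/2 + B/2) = -7 + B/2)
k(13, -13)*r(-49) = (-7 + (1/2)*13)*(2*(-49)*(30 - 49)) = (-7 + 13/2)*(2*(-49)*(-19)) = -1/2*1862 = -931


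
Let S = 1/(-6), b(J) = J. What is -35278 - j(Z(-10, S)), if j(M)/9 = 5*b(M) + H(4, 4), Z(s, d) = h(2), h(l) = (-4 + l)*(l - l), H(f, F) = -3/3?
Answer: -35269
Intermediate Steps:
H(f, F) = -1 (H(f, F) = -3*⅓ = -1)
h(l) = 0 (h(l) = (-4 + l)*0 = 0)
S = -⅙ ≈ -0.16667
Z(s, d) = 0
j(M) = -9 + 45*M (j(M) = 9*(5*M - 1) = 9*(-1 + 5*M) = -9 + 45*M)
-35278 - j(Z(-10, S)) = -35278 - (-9 + 45*0) = -35278 - (-9 + 0) = -35278 - 1*(-9) = -35278 + 9 = -35269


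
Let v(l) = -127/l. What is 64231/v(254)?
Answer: -128462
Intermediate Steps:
64231/v(254) = 64231/((-127/254)) = 64231/((-127*1/254)) = 64231/(-1/2) = 64231*(-2) = -128462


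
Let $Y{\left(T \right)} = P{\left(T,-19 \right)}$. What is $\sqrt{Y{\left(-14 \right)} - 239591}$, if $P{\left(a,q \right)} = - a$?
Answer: $i \sqrt{239577} \approx 489.47 i$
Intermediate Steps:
$Y{\left(T \right)} = - T$
$\sqrt{Y{\left(-14 \right)} - 239591} = \sqrt{\left(-1\right) \left(-14\right) - 239591} = \sqrt{14 - 239591} = \sqrt{-239577} = i \sqrt{239577}$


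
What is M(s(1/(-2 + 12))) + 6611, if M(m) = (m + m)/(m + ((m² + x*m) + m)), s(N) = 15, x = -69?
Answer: 171885/26 ≈ 6611.0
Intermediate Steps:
M(m) = 2*m/(m² - 67*m) (M(m) = (m + m)/(m + ((m² - 69*m) + m)) = (2*m)/(m + (m² - 68*m)) = (2*m)/(m² - 67*m) = 2*m/(m² - 67*m))
M(s(1/(-2 + 12))) + 6611 = 2/(-67 + 15) + 6611 = 2/(-52) + 6611 = 2*(-1/52) + 6611 = -1/26 + 6611 = 171885/26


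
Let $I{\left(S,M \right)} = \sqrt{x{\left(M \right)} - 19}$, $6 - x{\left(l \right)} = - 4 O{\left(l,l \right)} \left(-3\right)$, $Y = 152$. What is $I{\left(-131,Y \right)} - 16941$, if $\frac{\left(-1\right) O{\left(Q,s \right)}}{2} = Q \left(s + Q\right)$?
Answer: $-16941 + \sqrt{1108979} \approx -15888.0$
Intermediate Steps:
$O{\left(Q,s \right)} = - 2 Q \left(Q + s\right)$ ($O{\left(Q,s \right)} = - 2 Q \left(s + Q\right) = - 2 Q \left(Q + s\right)$)
$x{\left(l \right)} = 6 + 48 l^{2}$ ($x{\left(l \right)} = 6 - - 4 \left(- 2 l \left(l + l\right)\right) \left(-3\right) = 6 - - 4 \left(- 2 l 2 l\right) \left(-3\right) = 6 - - 4 \left(- 4 l^{2}\right) \left(-3\right) = 6 - 16 l^{2} \left(-3\right) = 6 - - 48 l^{2} = 6 + 48 l^{2}$)
$I{\left(S,M \right)} = \sqrt{-13 + 48 M^{2}}$ ($I{\left(S,M \right)} = \sqrt{\left(6 + 48 M^{2}\right) - 19} = \sqrt{-13 + 48 M^{2}}$)
$I{\left(-131,Y \right)} - 16941 = \sqrt{-13 + 48 \cdot 152^{2}} - 16941 = \sqrt{-13 + 48 \cdot 23104} - 16941 = \sqrt{-13 + 1108992} - 16941 = \sqrt{1108979} - 16941 = -16941 + \sqrt{1108979}$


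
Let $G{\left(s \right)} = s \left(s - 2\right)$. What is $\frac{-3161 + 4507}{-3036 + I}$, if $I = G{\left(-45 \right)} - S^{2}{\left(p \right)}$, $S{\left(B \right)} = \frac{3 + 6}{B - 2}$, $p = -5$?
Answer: $- \frac{32977}{22605} \approx -1.4588$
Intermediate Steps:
$S{\left(B \right)} = \frac{9}{-2 + B}$
$G{\left(s \right)} = s \left(-2 + s\right)$
$I = \frac{103554}{49}$ ($I = - 45 \left(-2 - 45\right) - \left(\frac{9}{-2 - 5}\right)^{2} = \left(-45\right) \left(-47\right) - \left(\frac{9}{-7}\right)^{2} = 2115 - \left(9 \left(- \frac{1}{7}\right)\right)^{2} = 2115 - \left(- \frac{9}{7}\right)^{2} = 2115 - \frac{81}{49} = \frac{103554}{49} \approx 2113.3$)
$\frac{-3161 + 4507}{-3036 + I} = \frac{-3161 + 4507}{-3036 + \frac{103554}{49}} = \frac{1346}{- \frac{45210}{49}} = 1346 \left(- \frac{49}{45210}\right) = - \frac{32977}{22605}$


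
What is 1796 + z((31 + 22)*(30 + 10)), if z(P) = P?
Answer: 3916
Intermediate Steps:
1796 + z((31 + 22)*(30 + 10)) = 1796 + (31 + 22)*(30 + 10) = 1796 + 53*40 = 1796 + 2120 = 3916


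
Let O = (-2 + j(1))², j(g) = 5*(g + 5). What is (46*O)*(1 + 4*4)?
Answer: 613088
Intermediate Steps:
j(g) = 25 + 5*g (j(g) = 5*(5 + g) = 25 + 5*g)
O = 784 (O = (-2 + (25 + 5*1))² = (-2 + (25 + 5))² = (-2 + 30)² = 28² = 784)
(46*O)*(1 + 4*4) = (46*784)*(1 + 4*4) = 36064*(1 + 16) = 36064*17 = 613088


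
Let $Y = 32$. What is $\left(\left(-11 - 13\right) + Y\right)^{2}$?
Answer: $64$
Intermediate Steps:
$\left(\left(-11 - 13\right) + Y\right)^{2} = \left(\left(-11 - 13\right) + 32\right)^{2} = \left(-24 + 32\right)^{2} = 8^{2} = 64$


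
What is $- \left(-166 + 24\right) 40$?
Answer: $5680$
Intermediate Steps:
$- \left(-166 + 24\right) 40 = - \left(-142\right) 40 = \left(-1\right) \left(-5680\right) = 5680$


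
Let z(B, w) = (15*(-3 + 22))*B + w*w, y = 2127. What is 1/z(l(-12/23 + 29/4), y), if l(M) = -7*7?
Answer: 1/4510164 ≈ 2.2172e-7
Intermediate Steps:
l(M) = -49
z(B, w) = w² + 285*B (z(B, w) = (15*19)*B + w² = 285*B + w² = w² + 285*B)
1/z(l(-12/23 + 29/4), y) = 1/(2127² + 285*(-49)) = 1/(4524129 - 13965) = 1/4510164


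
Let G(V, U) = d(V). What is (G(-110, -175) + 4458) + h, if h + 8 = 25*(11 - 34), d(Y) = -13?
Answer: 3862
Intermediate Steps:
h = -583 (h = -8 + 25*(11 - 34) = -8 + 25*(-23) = -8 - 575 = -583)
G(V, U) = -13
(G(-110, -175) + 4458) + h = (-13 + 4458) - 583 = 4445 - 583 = 3862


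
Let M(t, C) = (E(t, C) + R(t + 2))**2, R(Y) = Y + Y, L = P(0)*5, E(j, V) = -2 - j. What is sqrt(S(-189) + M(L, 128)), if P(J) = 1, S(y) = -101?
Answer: 2*I*sqrt(13) ≈ 7.2111*I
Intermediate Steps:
L = 5 (L = 1*5 = 5)
R(Y) = 2*Y
M(t, C) = (2 + t)**2 (M(t, C) = ((-2 - t) + 2*(t + 2))**2 = ((-2 - t) + 2*(2 + t))**2 = ((-2 - t) + (4 + 2*t))**2 = (2 + t)**2)
sqrt(S(-189) + M(L, 128)) = sqrt(-101 + (2 + 5)**2) = sqrt(-101 + 7**2) = sqrt(-101 + 49) = sqrt(-52) = 2*I*sqrt(13)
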